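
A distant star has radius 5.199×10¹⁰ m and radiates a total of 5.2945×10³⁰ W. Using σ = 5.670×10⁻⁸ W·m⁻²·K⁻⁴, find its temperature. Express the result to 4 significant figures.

Surface area A = 4πR² = 4π(5.199×10¹⁰ m)² = 3.39664×10²² m².
P = σAT⁴ ⇒ T = (P/(σA))^(1/4) = (5.2945×10³⁰/(5.670×10⁻⁸×3.39664×10²²))^(1/4) = 7241 K.

T ≈ 7241 K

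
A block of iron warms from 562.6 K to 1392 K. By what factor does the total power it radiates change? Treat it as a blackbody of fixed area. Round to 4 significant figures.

P₂/P₁ ≈ 37.48

P ∝ T⁴, so P₂/P₁ = (T₂/T₁)⁴ = (1392/562.6)⁴ = (2.47423)⁴ = 37.48.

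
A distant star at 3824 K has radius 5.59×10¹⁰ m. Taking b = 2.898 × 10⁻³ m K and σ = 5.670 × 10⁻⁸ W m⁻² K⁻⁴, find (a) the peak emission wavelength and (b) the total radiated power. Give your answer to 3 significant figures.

(a) λ_max = b/T = 2.898×10⁻³/3824 = 7.578×10⁻⁷ m = 758 nm.
Surface area A = 4πR² = 4π(5.59×10¹⁰ m)² = 3.92675×10²² m².
(b) P = σAT⁴ = 5.670×10⁻⁸×3.92675×10²²×(3824)⁴ = 4.76×10²⁹ W.

λ_max ≈ 758 nm; P ≈ 4.76×10²⁹ W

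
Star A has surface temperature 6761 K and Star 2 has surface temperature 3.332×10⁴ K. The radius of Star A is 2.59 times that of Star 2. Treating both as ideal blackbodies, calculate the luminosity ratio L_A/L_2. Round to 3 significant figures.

L ∝ R²T⁴, so L_A/L_2 = (R_A/R_2)²(T_A/T_2)⁴ = (2.59)² × (6761/3.332×10⁴)⁴ = 6.7081 × 1.69521×10⁻³ = 0.0114.

L_A/L_2 ≈ 0.0114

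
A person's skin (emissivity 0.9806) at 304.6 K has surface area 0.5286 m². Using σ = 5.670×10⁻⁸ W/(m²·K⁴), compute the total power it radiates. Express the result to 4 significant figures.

Area A = 0.5286 m².
P = εσAT⁴ = 0.9806 × 5.670×10⁻⁸ × 0.5286 × (304.6)⁴ = 253.0 W.

P ≈ 253.0 W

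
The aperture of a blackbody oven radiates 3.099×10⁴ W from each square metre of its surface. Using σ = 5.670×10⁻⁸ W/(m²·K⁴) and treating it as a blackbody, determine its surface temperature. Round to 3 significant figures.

T ≈ 860 K

I = σT⁴, so T = (I/σ)^(1/4) = (3.099×10⁴/(5.670×10⁻⁸))^(1/4) = 860 K.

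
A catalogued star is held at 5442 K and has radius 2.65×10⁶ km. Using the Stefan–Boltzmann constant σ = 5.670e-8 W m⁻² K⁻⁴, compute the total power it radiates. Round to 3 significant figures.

Surface area A = 4πR² = 4π(2.65×10⁹ m)² = 8.82473×10¹⁹ m².
P = σAT⁴ = 5.670×10⁻⁸ × 8.82473×10¹⁹ × (5442)⁴ = 4.39×10²⁷ W.

P ≈ 4.39×10²⁷ W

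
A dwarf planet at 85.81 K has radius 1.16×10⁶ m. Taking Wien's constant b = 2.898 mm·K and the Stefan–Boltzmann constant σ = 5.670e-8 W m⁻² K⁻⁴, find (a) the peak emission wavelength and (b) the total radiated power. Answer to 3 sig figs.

(a) λ_max = b/T = 2.898×10⁻³/85.81 = 3.377×10⁻⁵ m = 33.8 μm.
Surface area A = 4πR² = 4π(1.16×10⁶ m)² = 1.69093×10¹³ m².
(b) P = σAT⁴ = 5.670×10⁻⁸×1.69093×10¹³×(85.81)⁴ = 5.20×10¹³ W.

λ_max ≈ 33.8 μm; P ≈ 5.20×10¹³ W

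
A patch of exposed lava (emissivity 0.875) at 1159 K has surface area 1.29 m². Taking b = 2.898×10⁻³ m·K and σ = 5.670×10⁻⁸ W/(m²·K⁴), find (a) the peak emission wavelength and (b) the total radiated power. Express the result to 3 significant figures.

(a) λ_max = b/T = 2.898×10⁻³/1159 = 2.500×10⁻⁶ m = 2.50 μm.
Area A = 1.29 m².
(b) P = εσAT⁴ = 0.875×5.670×10⁻⁸×1.29×(1159)⁴ = 1.15×10⁵ W.

λ_max ≈ 2.50 μm; P ≈ 1.15×10⁵ W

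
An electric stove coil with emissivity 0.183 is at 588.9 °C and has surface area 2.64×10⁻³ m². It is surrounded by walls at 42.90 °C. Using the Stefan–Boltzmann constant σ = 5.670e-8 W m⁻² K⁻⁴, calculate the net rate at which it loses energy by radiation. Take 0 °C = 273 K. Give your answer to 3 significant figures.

T = 588.9 °C + 273 = 861.9 K.
Surroundings: T = 42.90 °C + 273 = 315.90 K.
Area A = 2.64×10⁻³ m².
Net radiated power P_net = εσA(T⁴ − T₀⁴) = 0.183×5.670×10⁻⁸×2.64×10⁻³×(861.9⁴ − 315.90⁴).
T⁴ − T₀⁴ = 5.51858×10¹¹ − 9.95860×10⁹ = 5.41899×10¹¹ K⁴, so P_net = 14.8 W.

Net loss ≈ 14.8 W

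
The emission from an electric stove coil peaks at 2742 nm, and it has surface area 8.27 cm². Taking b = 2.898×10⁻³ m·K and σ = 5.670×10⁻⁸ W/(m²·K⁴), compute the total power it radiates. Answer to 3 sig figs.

Wien's law: T = b/λ_max = 2.898×10⁻³/2.742×10⁻⁶ = 1056.89 K.
Area A = 8.27 cm² = 8.27×10⁻⁴ m².
Then P = σAT⁴ = 5.670×10⁻⁸×8.27×10⁻⁴×(1056.89)⁴ = 58.5 W.

P ≈ 58.5 W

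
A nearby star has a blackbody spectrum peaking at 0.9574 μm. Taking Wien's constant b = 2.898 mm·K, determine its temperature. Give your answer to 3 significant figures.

T ≈ 3.03×10³ K

Wien's law gives T = b/λ_max = (2.898×10⁻³ m·K)/(9.574×10⁻⁷ m) = 3.03×10³ K.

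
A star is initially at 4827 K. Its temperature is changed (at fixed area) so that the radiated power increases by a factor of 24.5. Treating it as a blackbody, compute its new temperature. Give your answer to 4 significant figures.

T₂ ≈ 1.074×10⁴ K

P ∝ T⁴, so T₂/T₁ = (P₂/P₁)^(1/4) = (24.5)^(1/4) = 2.22480.
T₂ = 4827 × 2.22480 = 1.074×10⁴ K.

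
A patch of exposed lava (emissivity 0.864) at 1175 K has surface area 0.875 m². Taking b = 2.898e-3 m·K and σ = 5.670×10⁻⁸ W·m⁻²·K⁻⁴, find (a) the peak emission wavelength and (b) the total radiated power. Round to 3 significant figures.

(a) λ_max = b/T = 2.898×10⁻³/1175 = 2.466×10⁻⁶ m = 2.47 μm.
Area A = 0.875 m².
(b) P = εσAT⁴ = 0.864×5.670×10⁻⁸×0.875×(1175)⁴ = 8.17×10⁴ W.

λ_max ≈ 2.47 μm; P ≈ 8.17×10⁴ W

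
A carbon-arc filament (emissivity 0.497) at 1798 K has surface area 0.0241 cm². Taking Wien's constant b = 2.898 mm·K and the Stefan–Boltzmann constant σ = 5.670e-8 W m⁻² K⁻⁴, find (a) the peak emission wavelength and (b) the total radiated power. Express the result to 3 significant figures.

λ_max ≈ 1.61 μm; P ≈ 0.710 W

(a) λ_max = b/T = 2.898×10⁻³/1798 = 1.612×10⁻⁶ m = 1.61 μm.
Area A = 0.0241 cm² = 2.41×10⁻⁶ m².
(b) P = εσAT⁴ = 0.497×5.670×10⁻⁸×2.41×10⁻⁶×(1798)⁴ = 0.710 W.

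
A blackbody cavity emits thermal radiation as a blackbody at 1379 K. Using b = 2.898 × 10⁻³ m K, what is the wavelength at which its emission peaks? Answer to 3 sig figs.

λ_max ≈ 2.10×10³ nm

Wien's displacement law: λ_max = b/T = (2.898×10⁻³ m·K)/(1379 K) = 2.102×10⁻⁶ m.
That is 2.10×10³ nm, in the infrared range.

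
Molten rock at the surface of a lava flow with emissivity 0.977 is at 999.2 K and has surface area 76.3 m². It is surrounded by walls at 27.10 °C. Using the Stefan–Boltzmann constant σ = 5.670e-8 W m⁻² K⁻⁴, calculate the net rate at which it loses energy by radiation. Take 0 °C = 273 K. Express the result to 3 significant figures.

Net loss ≈ 4.18×10⁶ W

Surroundings: T = 27.10 °C + 273 = 300.10 K.
Area A = 76.3 m².
Net radiated power P_net = εσA(T⁴ − T₀⁴) = 0.977×5.670×10⁻⁸×76.3×(999.2⁴ − 300.10⁴).
T⁴ − T₀⁴ = 9.96804×10¹¹ − 8.11081×10⁹ = 9.88693×10¹¹ K⁴, so P_net = 4.18×10⁶ W.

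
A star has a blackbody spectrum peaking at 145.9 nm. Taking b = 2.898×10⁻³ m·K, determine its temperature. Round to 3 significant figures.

T ≈ 1.99×10⁴ K

Wien's law gives T = b/λ_max = (2.898×10⁻³ m·K)/(1.459×10⁻⁷ m) = 1.99×10⁴ K.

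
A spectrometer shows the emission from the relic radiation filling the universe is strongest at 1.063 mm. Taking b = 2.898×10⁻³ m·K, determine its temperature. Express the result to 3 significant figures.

Wien's law gives T = b/λ_max = (2.898×10⁻³ m·K)/(1.063×10⁻³ m) = 2.73 K.

T ≈ 2.73 K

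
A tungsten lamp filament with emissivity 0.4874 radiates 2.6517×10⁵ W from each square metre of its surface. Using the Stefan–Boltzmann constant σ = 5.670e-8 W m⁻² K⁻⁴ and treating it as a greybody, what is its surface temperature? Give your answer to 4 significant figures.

I = εσT⁴, so T = (I/εσ)^(1/4) = (2.6517×10⁵/(0.4874×5.670×10⁻⁸))^(1/4) = 1760 K.

T ≈ 1760 K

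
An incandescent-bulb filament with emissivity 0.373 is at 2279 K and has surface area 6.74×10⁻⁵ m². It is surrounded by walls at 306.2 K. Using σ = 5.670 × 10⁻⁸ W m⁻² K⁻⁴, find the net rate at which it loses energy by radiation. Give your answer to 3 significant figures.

Net loss ≈ 38.4 W

Area A = 6.74×10⁻⁵ m².
Net radiated power P_net = εσA(T⁴ − T₀⁴) = 0.373×5.670×10⁻⁸×6.74×10⁻⁵×(2279⁴ − 306.2⁴).
T⁴ − T₀⁴ = 2.69760×10¹³ − 8.79065×10⁹ = 2.69672×10¹³ K⁴, so P_net = 38.4 W.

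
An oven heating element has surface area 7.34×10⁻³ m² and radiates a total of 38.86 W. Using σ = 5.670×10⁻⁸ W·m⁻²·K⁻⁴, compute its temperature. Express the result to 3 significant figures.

T ≈ 553 K

Area A = 7.34×10⁻³ m².
P = σAT⁴ ⇒ T = (P/(σA))^(1/4) = (38.86/(5.670×10⁻⁸×7.34×10⁻³))^(1/4) = 553 K.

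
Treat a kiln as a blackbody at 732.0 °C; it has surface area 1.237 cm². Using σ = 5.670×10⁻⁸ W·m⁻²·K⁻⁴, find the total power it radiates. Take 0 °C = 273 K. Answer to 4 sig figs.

T = 732.0 °C + 273 = 1005.0 K.
Area A = 1.237 cm² = 1.237×10⁻⁴ m².
P = σAT⁴ = 5.670×10⁻⁸ × 1.237×10⁻⁴ × (1005.0)⁴ = 7.155 W.

P ≈ 7.155 W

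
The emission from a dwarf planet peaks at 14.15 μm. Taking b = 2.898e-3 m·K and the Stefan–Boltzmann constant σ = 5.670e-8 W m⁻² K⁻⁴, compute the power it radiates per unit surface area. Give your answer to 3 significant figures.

Wien's law: T = b/λ_max = 2.898×10⁻³/1.415×10⁻⁵ = 204.806 K.
Then I = σT⁴ = 5.670×10⁻⁸×(204.806)⁴ = 99.8 W/m².

I ≈ 99.8 W/m²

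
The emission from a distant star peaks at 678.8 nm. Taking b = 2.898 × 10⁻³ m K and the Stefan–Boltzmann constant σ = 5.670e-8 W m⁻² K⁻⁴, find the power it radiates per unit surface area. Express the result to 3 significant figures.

Wien's law: T = b/λ_max = 2.898×10⁻³/6.788×10⁻⁷ = 4269.30 K.
Then I = σT⁴ = 5.670×10⁻⁸×(4269.30)⁴ = 1.88×10⁷ W/m².

I ≈ 1.88×10⁷ W/m²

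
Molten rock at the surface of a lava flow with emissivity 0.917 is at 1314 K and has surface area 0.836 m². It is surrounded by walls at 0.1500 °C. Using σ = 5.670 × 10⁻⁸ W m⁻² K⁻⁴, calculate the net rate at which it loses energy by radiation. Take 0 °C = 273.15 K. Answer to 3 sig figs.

Net loss ≈ 1.29×10⁵ W

Surroundings: T = 0.1500 °C + 273.15 = 273.3000 K.
Area A = 0.836 m².
Net radiated power P_net = εσA(T⁴ − T₀⁴) = 0.917×5.670×10⁻⁸×0.836×(1314⁴ − 273.3000⁴).
T⁴ − T₀⁴ = 2.98113×10¹² − 5.57903×10⁹ = 2.97555×10¹² K⁴, so P_net = 1.29×10⁵ W.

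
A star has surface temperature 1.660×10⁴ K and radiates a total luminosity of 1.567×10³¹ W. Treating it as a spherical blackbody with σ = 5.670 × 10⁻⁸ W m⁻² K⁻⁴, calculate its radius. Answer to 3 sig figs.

L = 4πR²σT⁴ ⇒ R = √(L/(4πσT⁴)).
σT⁴ = 4.30542×10⁹ W/m², so R = √(1.567×10³¹/(4π×4.30542×10⁹)) = 1.70×10¹⁰ m.

R ≈ 1.70×10¹⁰ m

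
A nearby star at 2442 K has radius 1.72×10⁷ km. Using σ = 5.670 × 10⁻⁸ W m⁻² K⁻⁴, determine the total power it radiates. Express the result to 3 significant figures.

Surface area A = 4πR² = 4π(1.72×10¹⁰ m)² = 3.71764×10²¹ m².
P = σAT⁴ = 5.670×10⁻⁸ × 3.71764×10²¹ × (2442)⁴ = 7.50×10²⁷ W.

P ≈ 7.50×10²⁷ W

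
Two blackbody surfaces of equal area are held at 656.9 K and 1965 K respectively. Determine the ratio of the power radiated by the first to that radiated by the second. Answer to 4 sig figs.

With equal areas, P₁/P₂ = (T₁/T₂)⁴ = (656.9/1965)⁴ = 0.01249.

P₁/P₂ ≈ 0.01249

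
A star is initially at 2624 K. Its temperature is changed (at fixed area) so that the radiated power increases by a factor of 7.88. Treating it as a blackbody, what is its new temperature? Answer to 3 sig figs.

P ∝ T⁴, so T₂/T₁ = (P₂/P₁)^(1/4) = (7.88)^(1/4) = 1.67545.
T₂ = 2624 × 1.67545 = 4.40×10³ K.

T₂ ≈ 4.40×10³ K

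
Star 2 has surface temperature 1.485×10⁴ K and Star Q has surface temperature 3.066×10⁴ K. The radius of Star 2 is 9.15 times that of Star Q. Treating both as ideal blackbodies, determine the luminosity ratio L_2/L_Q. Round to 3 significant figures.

L ∝ R²T⁴, so L_2/L_Q = (R_2/R_Q)²(T_2/T_Q)⁴ = (9.15)² × (1.485×10⁴/3.066×10⁴)⁴ = 83.7225 × 0.0550322 = 4.61.

L_2/L_Q ≈ 4.61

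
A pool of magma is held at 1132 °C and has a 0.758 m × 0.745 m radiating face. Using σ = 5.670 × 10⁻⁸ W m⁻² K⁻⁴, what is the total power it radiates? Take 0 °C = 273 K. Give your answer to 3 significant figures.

T = 1132 °C + 273 = 1405 K.
Area A = 0.758 × 0.745 = 0.56471 m².
P = σAT⁴ = 5.670×10⁻⁸ × 0.56471 × (1405)⁴ = 1.25×10⁵ W.

P ≈ 1.25×10⁵ W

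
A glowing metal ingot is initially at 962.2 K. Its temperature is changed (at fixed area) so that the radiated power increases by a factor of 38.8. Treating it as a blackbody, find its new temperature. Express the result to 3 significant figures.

P ∝ T⁴, so T₂/T₁ = (P₂/P₁)^(1/4) = (38.8)^(1/4) = 2.49579.
T₂ = 962.2 × 2.49579 = 2.40×10³ K.

T₂ ≈ 2.40×10³ K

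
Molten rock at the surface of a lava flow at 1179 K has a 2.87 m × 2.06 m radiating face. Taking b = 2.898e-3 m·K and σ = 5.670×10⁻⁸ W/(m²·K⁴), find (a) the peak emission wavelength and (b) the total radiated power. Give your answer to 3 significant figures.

λ_max ≈ 2.46×10³ nm; P ≈ 6.48×10⁵ W

(a) λ_max = b/T = 2.898×10⁻³/1179 = 2.458×10⁻⁶ m = 2.46×10³ nm.
Area A = 2.87 × 2.06 = 5.9122 m².
(b) P = σAT⁴ = 5.670×10⁻⁸×5.9122×(1179)⁴ = 6.48×10⁵ W.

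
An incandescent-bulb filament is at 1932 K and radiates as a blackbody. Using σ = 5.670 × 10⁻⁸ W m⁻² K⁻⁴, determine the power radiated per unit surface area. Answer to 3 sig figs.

I ≈ 7.90×10⁵ W/m²

Stefan–Boltzmann: I = σT⁴ = 5.670×10⁻⁸ × (1932)⁴ = 7.90×10⁵ W/m².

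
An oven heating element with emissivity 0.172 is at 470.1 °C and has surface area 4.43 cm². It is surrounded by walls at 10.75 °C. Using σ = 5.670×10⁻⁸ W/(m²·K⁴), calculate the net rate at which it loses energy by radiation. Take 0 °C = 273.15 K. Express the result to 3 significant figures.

Net loss ≈ 1.29 W

T = 470.1 °C + 273.15 = 743.25 K.
Surroundings: T = 10.75 °C + 273.15 = 283.90 K.
Area A = 4.43 cm² = 4.43×10⁻⁴ m².
Net radiated power P_net = εσA(T⁴ − T₀⁴) = 0.172×5.670×10⁻⁸×4.43×10⁻⁴×(743.25⁴ − 283.90⁴).
T⁴ − T₀⁴ = 3.05168×10¹¹ − 6.49623×10⁹ = 2.98672×10¹¹ K⁴, so P_net = 1.29 W.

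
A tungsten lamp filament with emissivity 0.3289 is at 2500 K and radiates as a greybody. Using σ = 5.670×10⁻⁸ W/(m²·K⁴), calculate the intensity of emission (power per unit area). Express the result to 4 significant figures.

Stefan–Boltzmann: I = εσT⁴ = 0.3289 × 5.670×10⁻⁸ × (2500)⁴ = 7.285×10⁵ W/m².

I ≈ 7.285×10⁵ W/m²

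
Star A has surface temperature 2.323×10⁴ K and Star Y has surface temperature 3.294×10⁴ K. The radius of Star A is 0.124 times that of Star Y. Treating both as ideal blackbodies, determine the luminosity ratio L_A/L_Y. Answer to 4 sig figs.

L_A/L_Y ≈ 3.803×10⁻³

L ∝ R²T⁴, so L_A/L_Y = (R_A/R_Y)²(T_A/T_Y)⁴ = (0.124)² × (2.323×10⁴/3.294×10⁴)⁴ = 0.015376 × 0.247345 = 3.803×10⁻³.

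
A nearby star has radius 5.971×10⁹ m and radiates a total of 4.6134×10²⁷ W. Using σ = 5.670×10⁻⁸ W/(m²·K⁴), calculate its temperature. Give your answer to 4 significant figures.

T ≈ 3671 K

Surface area A = 4πR² = 4π(5.971×10⁹ m)² = 4.48027×10²⁰ m².
P = σAT⁴ ⇒ T = (P/(σA))^(1/4) = (4.6134×10²⁷/(5.670×10⁻⁸×4.48027×10²⁰))^(1/4) = 3671 K.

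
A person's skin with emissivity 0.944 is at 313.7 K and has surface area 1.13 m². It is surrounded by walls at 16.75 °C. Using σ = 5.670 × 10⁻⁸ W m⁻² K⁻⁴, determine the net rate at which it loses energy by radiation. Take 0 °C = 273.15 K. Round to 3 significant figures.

Net loss ≈ 159 W

Surroundings: T = 16.75 °C + 273.15 = 289.90 K.
Area A = 1.13 m².
Net radiated power P_net = εσA(T⁴ − T₀⁴) = 0.944×5.670×10⁻⁸×1.13×(313.7⁴ − 289.90⁴).
T⁴ − T₀⁴ = 9.68407×10⁹ − 7.06306×10⁹ = 2.62101×10⁹ K⁴, so P_net = 159 W.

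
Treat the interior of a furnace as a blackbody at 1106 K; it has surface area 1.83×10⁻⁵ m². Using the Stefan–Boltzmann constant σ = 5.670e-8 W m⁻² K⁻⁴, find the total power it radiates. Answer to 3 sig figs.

Area A = 1.83×10⁻⁵ m².
P = σAT⁴ = 5.670×10⁻⁸ × 1.83×10⁻⁵ × (1106)⁴ = 1.55 W.

P ≈ 1.55 W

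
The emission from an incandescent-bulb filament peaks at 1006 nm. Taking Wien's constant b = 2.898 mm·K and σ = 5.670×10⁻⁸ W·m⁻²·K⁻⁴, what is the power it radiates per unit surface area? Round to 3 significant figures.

I ≈ 3.90×10⁶ W/m²

Wien's law: T = b/λ_max = 2.898×10⁻³/1.006×10⁻⁶ = 2880.72 K.
Then I = σT⁴ = 5.670×10⁻⁸×(2880.72)⁴ = 3.90×10⁶ W/m².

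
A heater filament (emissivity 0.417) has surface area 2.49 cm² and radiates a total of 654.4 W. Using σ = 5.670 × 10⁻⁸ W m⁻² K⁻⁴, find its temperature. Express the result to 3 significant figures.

T ≈ 3.25×10³ K

Area A = 2.49 cm² = 2.49×10⁻⁴ m².
P = εσAT⁴ ⇒ T = (P/(εσA))^(1/4) = (654.4/(0.417×5.670×10⁻⁸×2.49×10⁻⁴))^(1/4) = 3.25×10³ K.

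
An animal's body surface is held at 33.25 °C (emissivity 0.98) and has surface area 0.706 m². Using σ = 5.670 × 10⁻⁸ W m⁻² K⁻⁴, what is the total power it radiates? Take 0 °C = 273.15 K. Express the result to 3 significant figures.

P ≈ 346 W

T = 33.25 °C + 273.15 = 306.40 K.
Area A = 0.706 m².
P = εσAT⁴ = 0.98 × 5.670×10⁻⁸ × 0.706 × (306.40)⁴ = 346 W.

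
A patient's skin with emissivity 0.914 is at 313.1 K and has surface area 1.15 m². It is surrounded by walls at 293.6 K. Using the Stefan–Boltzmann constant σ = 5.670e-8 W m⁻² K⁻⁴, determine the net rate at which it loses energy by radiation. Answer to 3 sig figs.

Net loss ≈ 130 W

Area A = 1.15 m².
Net radiated power P_net = εσA(T⁴ − T₀⁴) = 0.914×5.670×10⁻⁸×1.15×(313.1⁴ − 293.6⁴).
T⁴ − T₀⁴ = 9.61020×10⁹ − 7.43061×10⁹ = 2.17959×10⁹ K⁴, so P_net = 130 W.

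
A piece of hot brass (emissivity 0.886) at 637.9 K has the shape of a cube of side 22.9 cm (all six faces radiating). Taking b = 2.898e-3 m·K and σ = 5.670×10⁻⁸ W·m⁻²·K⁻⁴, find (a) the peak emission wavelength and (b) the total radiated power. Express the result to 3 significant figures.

λ_max ≈ 4.54 μm; P ≈ 2.62×10³ W

(a) λ_max = b/T = 2.898×10⁻³/637.9 = 4.543×10⁻⁶ m = 4.54 μm.
Area A = 6s² = 6×(0.229 m)² = 0.314646 m².
(b) P = εσAT⁴ = 0.886×5.670×10⁻⁸×0.314646×(637.9)⁴ = 2.62×10³ W.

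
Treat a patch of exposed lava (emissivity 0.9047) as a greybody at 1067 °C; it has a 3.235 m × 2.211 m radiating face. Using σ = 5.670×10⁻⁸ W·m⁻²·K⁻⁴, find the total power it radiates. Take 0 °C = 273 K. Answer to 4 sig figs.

P ≈ 1.183×10⁶ W

T = 1067 °C + 273 = 1340 K.
Area A = 3.235 × 2.211 = 7.15258 m².
P = εσAT⁴ = 0.9047 × 5.670×10⁻⁸ × 7.15258 × (1340)⁴ = 1.183×10⁶ W.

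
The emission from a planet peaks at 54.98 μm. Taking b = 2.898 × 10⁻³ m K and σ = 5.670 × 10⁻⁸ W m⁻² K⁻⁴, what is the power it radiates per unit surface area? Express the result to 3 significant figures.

I ≈ 0.438 W/m²

Wien's law: T = b/λ_max = 2.898×10⁻³/5.498×10⁻⁵ = 52.7101 K.
Then I = σT⁴ = 5.670×10⁻⁸×(52.7101)⁴ = 0.438 W/m².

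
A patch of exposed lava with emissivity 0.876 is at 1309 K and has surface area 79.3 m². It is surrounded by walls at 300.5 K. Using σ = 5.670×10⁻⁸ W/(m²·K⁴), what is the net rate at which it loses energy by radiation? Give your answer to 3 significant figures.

Net loss ≈ 1.15×10⁷ W

Area A = 79.3 m².
Net radiated power P_net = εσA(T⁴ − T₀⁴) = 0.876×5.670×10⁻⁸×79.3×(1309⁴ − 300.5⁴).
T⁴ − T₀⁴ = 2.93602×10¹² − 8.15414×10⁹ = 2.92787×10¹² K⁴, so P_net = 1.15×10⁷ W.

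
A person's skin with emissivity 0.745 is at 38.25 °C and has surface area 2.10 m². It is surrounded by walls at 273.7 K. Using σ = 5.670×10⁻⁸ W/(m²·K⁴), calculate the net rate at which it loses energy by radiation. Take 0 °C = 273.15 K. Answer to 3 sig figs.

Net loss ≈ 336 W

T = 38.25 °C + 273.15 = 311.40 K.
Area A = 2.10 m².
Net radiated power P_net = εσA(T⁴ − T₀⁴) = 0.745×5.670×10⁻⁸×2.10×(311.40⁴ − 273.7⁴).
T⁴ − T₀⁴ = 9.40317×10⁹ − 5.61176×10⁹ = 3.79141×10⁹ K⁴, so P_net = 336 W.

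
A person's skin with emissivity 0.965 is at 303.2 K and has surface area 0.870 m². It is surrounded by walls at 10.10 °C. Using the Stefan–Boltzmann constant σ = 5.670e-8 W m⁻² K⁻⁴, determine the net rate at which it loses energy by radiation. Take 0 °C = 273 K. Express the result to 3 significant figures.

Surroundings: T = 10.10 °C + 273 = 283.10 K.
Area A = 0.870 m².
Net radiated power P_net = εσA(T⁴ − T₀⁴) = 0.965×5.670×10⁻⁸×0.870×(303.2⁴ − 283.10⁴).
T⁴ − T₀⁴ = 8.45117×10⁹ − 6.42332×10⁹ = 2.02785×10⁹ K⁴, so P_net = 96.5 W.

Net loss ≈ 96.5 W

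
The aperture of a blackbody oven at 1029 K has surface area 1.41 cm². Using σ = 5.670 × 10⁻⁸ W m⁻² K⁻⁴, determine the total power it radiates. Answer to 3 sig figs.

P ≈ 8.96 W

Area A = 1.41 cm² = 1.41×10⁻⁴ m².
P = σAT⁴ = 5.670×10⁻⁸ × 1.41×10⁻⁴ × (1029)⁴ = 8.96 W.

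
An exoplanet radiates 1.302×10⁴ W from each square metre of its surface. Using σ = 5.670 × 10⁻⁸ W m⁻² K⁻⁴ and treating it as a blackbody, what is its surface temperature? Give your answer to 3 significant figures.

I = σT⁴, so T = (I/σ)^(1/4) = (1.302×10⁴/(5.670×10⁻⁸))^(1/4) = 692 K.

T ≈ 692 K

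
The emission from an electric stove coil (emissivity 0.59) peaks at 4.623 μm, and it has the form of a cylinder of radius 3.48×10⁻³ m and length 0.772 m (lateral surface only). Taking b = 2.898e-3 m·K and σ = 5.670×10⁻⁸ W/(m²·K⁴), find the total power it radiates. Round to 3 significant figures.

Wien's law: T = b/λ_max = 2.898×10⁻³/4.623×10⁻⁶ = 626.866 K.
Lateral area A = 2πrL = 2π×3.48×10⁻³×0.772 = 0.0168802 m².
Then P = εσAT⁴ = 0.59×5.670×10⁻⁸×0.0168802×(626.866)⁴ = 87.2 W.

P ≈ 87.2 W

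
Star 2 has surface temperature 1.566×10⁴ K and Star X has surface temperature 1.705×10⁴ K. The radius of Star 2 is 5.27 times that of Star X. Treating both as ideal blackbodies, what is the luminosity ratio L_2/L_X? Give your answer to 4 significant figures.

L ∝ R²T⁴, so L_2/L_X = (R_2/R_X)²(T_2/T_X)⁴ = (5.27)² × (1.566×10⁴/1.705×10⁴)⁴ = 27.7729 × 0.711655 = 19.76.

L_2/L_X ≈ 19.76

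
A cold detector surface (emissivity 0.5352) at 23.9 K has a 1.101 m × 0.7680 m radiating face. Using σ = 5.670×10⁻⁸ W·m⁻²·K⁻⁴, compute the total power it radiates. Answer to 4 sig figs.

Area A = 1.101 × 0.7680 = 0.845568 m².
P = εσAT⁴ = 0.5352 × 5.670×10⁻⁸ × 0.845568 × (23.9)⁴ = 8.372×10⁻³ W.

P ≈ 8.372×10⁻³ W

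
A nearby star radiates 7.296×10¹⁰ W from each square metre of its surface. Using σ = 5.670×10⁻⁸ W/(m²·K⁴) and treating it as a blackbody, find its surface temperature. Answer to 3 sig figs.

I = σT⁴, so T = (I/σ)^(1/4) = (7.296×10¹⁰/(5.670×10⁻⁸))^(1/4) = 3.37×10⁴ K.

T ≈ 3.37×10⁴ K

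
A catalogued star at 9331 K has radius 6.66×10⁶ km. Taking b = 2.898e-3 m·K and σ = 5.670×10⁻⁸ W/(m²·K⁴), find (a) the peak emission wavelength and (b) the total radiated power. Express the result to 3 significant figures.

(a) λ_max = b/T = 2.898×10⁻³/9331 = 3.106×10⁻⁷ m = 0.311 μm.
Surface area A = 4πR² = 4π(6.66×10⁹ m)² = 5.57389×10²⁰ m².
(b) P = σAT⁴ = 5.670×10⁻⁸×5.57389×10²⁰×(9331)⁴ = 2.40×10²⁹ W.

λ_max ≈ 0.311 μm; P ≈ 2.40×10²⁹ W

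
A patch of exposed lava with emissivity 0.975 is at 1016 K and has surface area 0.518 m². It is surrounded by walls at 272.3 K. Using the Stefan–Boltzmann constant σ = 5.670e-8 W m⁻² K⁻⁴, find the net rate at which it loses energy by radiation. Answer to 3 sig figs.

Area A = 0.518 m².
Net radiated power P_net = εσA(T⁴ − T₀⁴) = 0.975×5.670×10⁻⁸×0.518×(1016⁴ − 272.3⁴).
T⁴ − T₀⁴ = 1.06555×10¹² − 5.49782×10⁹ = 1.06005×10¹² K⁴, so P_net = 3.04×10⁴ W.

Net loss ≈ 3.04×10⁴ W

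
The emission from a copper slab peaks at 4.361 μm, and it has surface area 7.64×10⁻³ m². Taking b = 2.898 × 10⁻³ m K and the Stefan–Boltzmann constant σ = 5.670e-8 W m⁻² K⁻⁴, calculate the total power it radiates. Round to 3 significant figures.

Wien's law: T = b/λ_max = 2.898×10⁻³/4.361×10⁻⁶ = 664.526 K.
Area A = 7.64×10⁻³ m².
Then P = σAT⁴ = 5.670×10⁻⁸×7.64×10⁻³×(664.526)⁴ = 84.5 W.

P ≈ 84.5 W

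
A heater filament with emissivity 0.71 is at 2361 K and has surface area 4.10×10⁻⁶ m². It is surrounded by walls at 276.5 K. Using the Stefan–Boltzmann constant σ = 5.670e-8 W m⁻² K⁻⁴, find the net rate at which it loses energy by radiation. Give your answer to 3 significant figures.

Net loss ≈ 5.13 W

Area A = 4.10×10⁻⁶ m².
Net radiated power P_net = εσA(T⁴ − T₀⁴) = 0.71×5.670×10⁻⁸×4.10×10⁻⁶×(2361⁴ − 276.5⁴).
T⁴ − T₀⁴ = 3.10731×10¹³ − 5.84495×10⁹ = 3.10673×10¹³ K⁴, so P_net = 5.13 W.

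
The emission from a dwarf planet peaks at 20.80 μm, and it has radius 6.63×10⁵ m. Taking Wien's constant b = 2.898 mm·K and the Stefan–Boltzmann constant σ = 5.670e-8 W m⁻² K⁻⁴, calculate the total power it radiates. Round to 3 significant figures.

P ≈ 1.18×10¹⁴ W

Wien's law: T = b/λ_max = 2.898×10⁻³/2.080×10⁻⁵ = 139.327 K.
Surface area A = 4πR² = 4π(6.63×10⁵ m)² = 5.52379×10¹² m².
Then P = σAT⁴ = 5.670×10⁻⁸×5.52379×10¹²×(139.327)⁴ = 1.18×10¹⁴ W.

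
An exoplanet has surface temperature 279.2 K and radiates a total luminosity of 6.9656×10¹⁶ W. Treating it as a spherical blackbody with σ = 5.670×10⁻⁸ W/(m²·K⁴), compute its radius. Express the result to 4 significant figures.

R ≈ 4.011×10⁶ m

L = 4πR²σT⁴ ⇒ R = √(L/(4πσT⁴)).
σT⁴ = 344.544 W/m², so R = √(6.9656×10¹⁶/(4π×344.544)) = 4.011×10⁶ m.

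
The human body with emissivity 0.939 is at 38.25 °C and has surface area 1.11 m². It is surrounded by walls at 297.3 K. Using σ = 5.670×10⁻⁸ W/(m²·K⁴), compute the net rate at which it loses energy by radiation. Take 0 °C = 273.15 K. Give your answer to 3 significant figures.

T = 38.25 °C + 273.15 = 311.40 K.
Area A = 1.11 m².
Net radiated power P_net = εσA(T⁴ − T₀⁴) = 0.939×5.670×10⁻⁸×1.11×(311.40⁴ − 297.3⁴).
T⁴ − T₀⁴ = 9.40317×10⁹ − 7.81231×10⁹ = 1.59086×10⁹ K⁴, so P_net = 94.0 W.

Net loss ≈ 94.0 W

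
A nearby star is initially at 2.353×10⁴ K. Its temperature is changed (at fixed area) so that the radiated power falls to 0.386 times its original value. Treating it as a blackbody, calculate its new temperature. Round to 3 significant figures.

T₂ ≈ 1.85×10⁴ K

P ∝ T⁴, so T₂/T₁ = (P₂/P₁)^(1/4) = (0.386)^(1/4) = 0.788219.
T₂ = 2.353×10⁴ × 0.788219 = 1.85×10⁴ K.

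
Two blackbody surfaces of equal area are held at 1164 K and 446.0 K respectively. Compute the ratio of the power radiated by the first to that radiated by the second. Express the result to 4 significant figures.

P₁/P₂ ≈ 46.40

With equal areas, P₁/P₂ = (T₁/T₂)⁴ = (1164/446.0)⁴ = 46.40.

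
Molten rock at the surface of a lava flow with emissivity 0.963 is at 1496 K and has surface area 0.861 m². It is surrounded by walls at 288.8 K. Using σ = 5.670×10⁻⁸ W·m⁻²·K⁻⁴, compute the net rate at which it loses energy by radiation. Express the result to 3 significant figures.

Net loss ≈ 2.35×10⁵ W

Area A = 0.861 m².
Net radiated power P_net = εσA(T⁴ − T₀⁴) = 0.963×5.670×10⁻⁸×0.861×(1496⁴ − 288.8⁴).
T⁴ − T₀⁴ = 5.00872×10¹² − 6.95647×10⁹ = 5.00176×10¹² K⁴, so P_net = 2.35×10⁵ W.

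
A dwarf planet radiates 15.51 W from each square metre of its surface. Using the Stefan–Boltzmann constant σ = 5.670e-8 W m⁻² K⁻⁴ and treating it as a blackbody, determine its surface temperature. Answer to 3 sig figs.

T ≈ 129 K

I = σT⁴, so T = (I/σ)^(1/4) = (15.51/(5.670×10⁻⁸))^(1/4) = 129 K.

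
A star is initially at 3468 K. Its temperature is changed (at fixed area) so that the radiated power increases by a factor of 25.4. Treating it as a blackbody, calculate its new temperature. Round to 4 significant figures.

P ∝ T⁴, so T₂/T₁ = (P₂/P₁)^(1/4) = (25.4)^(1/4) = 2.24496.
T₂ = 3468 × 2.24496 = 7786 K.

T₂ ≈ 7786 K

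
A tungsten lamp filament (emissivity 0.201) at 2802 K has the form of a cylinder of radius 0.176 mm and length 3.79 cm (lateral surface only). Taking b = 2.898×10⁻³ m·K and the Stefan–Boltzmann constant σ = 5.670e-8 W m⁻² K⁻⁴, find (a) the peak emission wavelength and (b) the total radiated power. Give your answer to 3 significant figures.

λ_max ≈ 1.03 μm; P ≈ 29.4 W

(a) λ_max = b/T = 2.898×10⁻³/2802 = 1.034×10⁻⁶ m = 1.03 μm.
Lateral area A = 2πrL = 2π×1.76×10⁻⁴×0.0379 = 4.19114×10⁻⁵ m².
(b) P = εσAT⁴ = 0.201×5.670×10⁻⁸×4.19114×10⁻⁵×(2802)⁴ = 29.4 W.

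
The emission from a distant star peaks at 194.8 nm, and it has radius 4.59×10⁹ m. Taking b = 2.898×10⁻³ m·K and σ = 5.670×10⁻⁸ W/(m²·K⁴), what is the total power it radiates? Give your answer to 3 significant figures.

Wien's law: T = b/λ_max = 2.898×10⁻³/1.948×10⁻⁷ = 14876.8 K.
Surface area A = 4πR² = 4π(4.59×10⁹ m)² = 2.64750×10²⁰ m².
Then P = σAT⁴ = 5.670×10⁻⁸×2.64750×10²⁰×(14876.8)⁴ = 7.35×10²⁹ W.

P ≈ 7.35×10²⁹ W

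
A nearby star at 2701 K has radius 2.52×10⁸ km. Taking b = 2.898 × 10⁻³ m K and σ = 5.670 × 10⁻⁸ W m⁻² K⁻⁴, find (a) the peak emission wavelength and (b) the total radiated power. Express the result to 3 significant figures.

λ_max ≈ 1.07 μm; P ≈ 2.41×10³⁰ W

(a) λ_max = b/T = 2.898×10⁻³/2701 = 1.073×10⁻⁶ m = 1.07 μm.
Surface area A = 4πR² = 4π(2.52×10¹¹ m)² = 7.98015×10²³ m².
(b) P = σAT⁴ = 5.670×10⁻⁸×7.98015×10²³×(2701)⁴ = 2.41×10³⁰ W.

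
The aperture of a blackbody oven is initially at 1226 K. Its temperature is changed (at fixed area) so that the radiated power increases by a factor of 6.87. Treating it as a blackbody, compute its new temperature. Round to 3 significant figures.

P ∝ T⁴, so T₂/T₁ = (P₂/P₁)^(1/4) = (6.87)^(1/4) = 1.61897.
T₂ = 1226 × 1.61897 = 1.98×10³ K.

T₂ ≈ 1.98×10³ K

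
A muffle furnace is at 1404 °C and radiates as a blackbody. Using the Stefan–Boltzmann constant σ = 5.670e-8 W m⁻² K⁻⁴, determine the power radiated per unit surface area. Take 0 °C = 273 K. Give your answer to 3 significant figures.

T = 1404 °C + 273 = 1677 K.
Stefan–Boltzmann: I = σT⁴ = 5.670×10⁻⁸ × (1677)⁴ = 4.48×10⁵ W/m².

I ≈ 4.48×10⁵ W/m²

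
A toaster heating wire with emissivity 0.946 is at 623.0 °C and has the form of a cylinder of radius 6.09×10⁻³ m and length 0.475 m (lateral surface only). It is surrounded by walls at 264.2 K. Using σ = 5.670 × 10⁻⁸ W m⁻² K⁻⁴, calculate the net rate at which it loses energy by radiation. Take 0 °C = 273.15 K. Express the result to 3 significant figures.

Net loss ≈ 624 W

T = 623.0 °C + 273.15 = 896.15 K.
Lateral area A = 2πrL = 2π×6.09×10⁻³×0.475 = 0.0181757 m².
Net radiated power P_net = εσA(T⁴ − T₀⁴) = 0.946×5.670×10⁻⁸×0.0181757×(896.15⁴ − 264.2⁴).
T⁴ − T₀⁴ = 6.44945×10¹¹ − 4.87227×10⁹ = 6.40073×10¹¹ K⁴, so P_net = 624 W.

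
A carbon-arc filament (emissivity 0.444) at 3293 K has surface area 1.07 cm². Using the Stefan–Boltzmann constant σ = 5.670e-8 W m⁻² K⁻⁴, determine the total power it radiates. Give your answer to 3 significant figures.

P ≈ 317 W

Area A = 1.07 cm² = 1.07×10⁻⁴ m².
P = εσAT⁴ = 0.444 × 5.670×10⁻⁸ × 1.07×10⁻⁴ × (3293)⁴ = 317 W.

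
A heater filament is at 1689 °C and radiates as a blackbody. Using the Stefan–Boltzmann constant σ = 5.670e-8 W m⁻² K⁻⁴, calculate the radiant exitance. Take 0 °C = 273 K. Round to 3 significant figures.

T = 1689 °C + 273 = 1962 K.
Stefan–Boltzmann: I = σT⁴ = 5.670×10⁻⁸ × (1962)⁴ = 8.40×10⁵ W/m².

I ≈ 8.40×10⁵ W/m²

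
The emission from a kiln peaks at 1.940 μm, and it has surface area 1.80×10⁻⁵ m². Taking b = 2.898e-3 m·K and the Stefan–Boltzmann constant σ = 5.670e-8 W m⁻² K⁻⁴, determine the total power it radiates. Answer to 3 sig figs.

Wien's law: T = b/λ_max = 2.898×10⁻³/1.940×10⁻⁶ = 1493.81 K.
Area A = 1.80×10⁻⁵ m².
Then P = σAT⁴ = 5.670×10⁻⁸×1.80×10⁻⁵×(1493.81)⁴ = 5.08 W.

P ≈ 5.08 W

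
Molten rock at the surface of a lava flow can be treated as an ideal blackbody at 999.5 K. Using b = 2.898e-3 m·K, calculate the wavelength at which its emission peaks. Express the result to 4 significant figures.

Wien's displacement law: λ_max = b/T = (2.898×10⁻³ m·K)/(999.5 K) = 2.8994×10⁻⁶ m.
That is 2899 nm, in the infrared range.

λ_max ≈ 2899 nm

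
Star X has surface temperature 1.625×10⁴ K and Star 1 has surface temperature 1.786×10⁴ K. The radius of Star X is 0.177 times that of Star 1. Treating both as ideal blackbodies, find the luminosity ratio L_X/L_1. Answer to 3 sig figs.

L_X/L_1 ≈ 0.0215

L ∝ R²T⁴, so L_X/L_1 = (R_X/R_1)²(T_X/T_1)⁴ = (0.177)² × (1.625×10⁴/1.786×10⁴)⁴ = 0.031329 × 0.685311 = 0.0215.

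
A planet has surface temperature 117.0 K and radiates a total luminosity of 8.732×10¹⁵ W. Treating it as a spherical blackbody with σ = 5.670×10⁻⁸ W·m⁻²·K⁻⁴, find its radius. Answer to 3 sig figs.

R ≈ 8.09×10⁶ m

L = 4πR²σT⁴ ⇒ R = √(L/(4πσT⁴)).
σT⁴ = 10.6249 W/m², so R = √(8.732×10¹⁵/(4π×10.6249)) = 8.09×10⁶ m.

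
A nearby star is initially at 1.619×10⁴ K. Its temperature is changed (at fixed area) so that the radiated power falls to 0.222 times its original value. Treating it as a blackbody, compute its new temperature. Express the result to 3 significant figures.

P ∝ T⁴, so T₂/T₁ = (P₂/P₁)^(1/4) = (0.222)^(1/4) = 0.686417.
T₂ = 1.619×10⁴ × 0.686417 = 1.11×10⁴ K.

T₂ ≈ 1.11×10⁴ K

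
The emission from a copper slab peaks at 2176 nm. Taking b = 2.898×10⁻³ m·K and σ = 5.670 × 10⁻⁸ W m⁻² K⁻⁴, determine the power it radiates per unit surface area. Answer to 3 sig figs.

Wien's law: T = b/λ_max = 2.898×10⁻³/2.176×10⁻⁶ = 1331.80 K.
Then I = σT⁴ = 5.670×10⁻⁸×(1331.80)⁴ = 1.78×10⁵ W/m².

I ≈ 1.78×10⁵ W/m²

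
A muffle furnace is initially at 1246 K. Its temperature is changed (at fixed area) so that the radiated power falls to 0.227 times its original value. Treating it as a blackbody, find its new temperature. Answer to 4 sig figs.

P ∝ T⁴, so T₂/T₁ = (P₂/P₁)^(1/4) = (0.227)^(1/4) = 0.690250.
T₂ = 1246 × 0.690250 = 860.1 K.

T₂ ≈ 860.1 K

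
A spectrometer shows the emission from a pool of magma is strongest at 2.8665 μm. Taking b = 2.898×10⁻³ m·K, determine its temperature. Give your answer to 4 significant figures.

Wien's law gives T = b/λ_max = (2.898×10⁻³ m·K)/(2.8665×10⁻⁶ m) = 1011 K.

T ≈ 1011 K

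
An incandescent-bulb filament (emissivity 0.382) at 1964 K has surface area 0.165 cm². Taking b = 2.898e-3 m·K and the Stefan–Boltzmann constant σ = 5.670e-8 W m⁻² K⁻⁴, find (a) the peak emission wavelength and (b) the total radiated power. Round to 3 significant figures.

(a) λ_max = b/T = 2.898×10⁻³/1964 = 1.476×10⁻⁶ m = 1.48 μm.
Area A = 0.165 cm² = 1.65×10⁻⁵ m².
(b) P = εσAT⁴ = 0.382×5.670×10⁻⁸×1.65×10⁻⁵×(1964)⁴ = 5.32 W.

λ_max ≈ 1.48 μm; P ≈ 5.32 W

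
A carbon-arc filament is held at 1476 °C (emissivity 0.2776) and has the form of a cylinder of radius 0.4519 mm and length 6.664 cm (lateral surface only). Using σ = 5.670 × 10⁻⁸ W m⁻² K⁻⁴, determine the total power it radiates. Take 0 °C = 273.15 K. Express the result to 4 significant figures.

T = 1476 °C + 273.15 = 1749.15 K.
Lateral area A = 2πrL = 2π×4.519×10⁻⁴×0.06664 = 1.89216×10⁻⁴ m².
P = εσAT⁴ = 0.2776 × 5.670×10⁻⁸ × 1.89216×10⁻⁴ × (1749.15)⁴ = 27.88 W.

P ≈ 27.88 W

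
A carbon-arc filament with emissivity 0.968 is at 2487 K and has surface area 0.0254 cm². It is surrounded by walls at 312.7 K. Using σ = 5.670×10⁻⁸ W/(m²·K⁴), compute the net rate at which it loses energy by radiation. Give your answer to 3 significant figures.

Net loss ≈ 5.33 W

Area A = 0.0254 cm² = 2.54×10⁻⁶ m².
Net radiated power P_net = εσA(T⁴ − T₀⁴) = 0.968×5.670×10⁻⁸×2.54×10⁻⁶×(2487⁴ − 312.7⁴).
T⁴ − T₀⁴ = 3.82563×10¹³ − 9.56118×10⁹ = 3.82467×10¹³ K⁴, so P_net = 5.33 W.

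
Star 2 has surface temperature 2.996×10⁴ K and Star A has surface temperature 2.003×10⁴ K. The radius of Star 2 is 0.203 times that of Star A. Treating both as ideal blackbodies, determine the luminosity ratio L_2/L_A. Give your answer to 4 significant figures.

L ∝ R²T⁴, so L_2/L_A = (R_2/R_A)²(T_2/T_A)⁴ = (0.203)² × (2.996×10⁴/2.003×10⁴)⁴ = 0.041209 × 5.00545 = 0.2063.

L_2/L_A ≈ 0.2063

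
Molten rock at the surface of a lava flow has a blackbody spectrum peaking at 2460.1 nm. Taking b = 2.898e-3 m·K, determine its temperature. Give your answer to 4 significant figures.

T ≈ 1178 K

Wien's law gives T = b/λ_max = (2.898×10⁻³ m·K)/(2.4601×10⁻⁶ m) = 1178 K.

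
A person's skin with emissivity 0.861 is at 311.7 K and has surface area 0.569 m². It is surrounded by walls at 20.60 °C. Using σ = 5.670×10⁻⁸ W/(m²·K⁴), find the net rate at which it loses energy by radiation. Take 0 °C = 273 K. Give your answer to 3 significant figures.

Surroundings: T = 20.60 °C + 273 = 293.60 K.
Area A = 0.569 m².
Net radiated power P_net = εσA(T⁴ − T₀⁴) = 0.861×5.670×10⁻⁸×0.569×(311.7⁴ − 293.60⁴).
T⁴ − T₀⁴ = 9.43946×10⁹ − 7.43061×10⁹ = 2.00885×10⁹ K⁴, so P_net = 55.8 W.

Net loss ≈ 55.8 W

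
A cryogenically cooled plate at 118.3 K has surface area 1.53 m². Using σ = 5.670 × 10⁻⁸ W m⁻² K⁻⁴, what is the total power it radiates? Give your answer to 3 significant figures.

Area A = 1.53 m².
P = σAT⁴ = 5.670×10⁻⁸ × 1.53 × (118.3)⁴ = 17.0 W.

P ≈ 17.0 W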